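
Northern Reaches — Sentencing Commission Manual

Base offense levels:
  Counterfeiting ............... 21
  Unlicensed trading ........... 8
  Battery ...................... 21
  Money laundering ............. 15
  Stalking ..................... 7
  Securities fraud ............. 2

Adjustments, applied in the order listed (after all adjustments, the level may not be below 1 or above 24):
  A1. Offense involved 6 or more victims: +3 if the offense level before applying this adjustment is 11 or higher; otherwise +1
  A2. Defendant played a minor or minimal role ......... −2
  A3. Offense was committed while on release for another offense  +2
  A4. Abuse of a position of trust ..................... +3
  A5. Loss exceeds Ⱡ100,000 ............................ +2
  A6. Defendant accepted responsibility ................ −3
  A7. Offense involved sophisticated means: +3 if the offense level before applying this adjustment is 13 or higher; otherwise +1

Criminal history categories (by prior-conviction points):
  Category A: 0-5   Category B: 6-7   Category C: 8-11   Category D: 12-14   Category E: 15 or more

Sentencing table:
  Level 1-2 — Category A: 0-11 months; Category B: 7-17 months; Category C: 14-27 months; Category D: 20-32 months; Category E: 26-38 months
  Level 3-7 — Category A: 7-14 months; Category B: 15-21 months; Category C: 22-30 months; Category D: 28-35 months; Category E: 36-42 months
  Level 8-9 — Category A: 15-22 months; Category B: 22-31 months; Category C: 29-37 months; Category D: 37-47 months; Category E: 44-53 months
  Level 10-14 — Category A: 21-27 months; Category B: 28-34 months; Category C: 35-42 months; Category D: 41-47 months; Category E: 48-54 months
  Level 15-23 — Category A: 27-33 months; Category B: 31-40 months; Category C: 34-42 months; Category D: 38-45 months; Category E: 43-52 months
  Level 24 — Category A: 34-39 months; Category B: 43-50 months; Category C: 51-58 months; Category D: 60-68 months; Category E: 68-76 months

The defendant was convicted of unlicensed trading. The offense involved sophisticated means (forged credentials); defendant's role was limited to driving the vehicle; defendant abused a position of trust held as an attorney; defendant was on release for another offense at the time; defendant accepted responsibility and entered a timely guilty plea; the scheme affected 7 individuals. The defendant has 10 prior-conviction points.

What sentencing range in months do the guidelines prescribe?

Base offense level for unlicensed trading: 8.
A1 applies (level before this adjustment is 8 < 11, so +1): 8 + 1 = 9.
A2 applies: 9 − 2 = 7.
A3 applies: 7 + 2 = 9.
A4 applies: 9 + 3 = 12.
A5 does not apply.
A6 applies: 12 − 3 = 9.
A7 applies (level before this adjustment is 9 < 13, so +1): 9 + 1 = 10.
Final offense level: 10.
Criminal history: 10 prior points → Category C (8-11).
Level 10 falls in the 10-14 band.
Grid: Level 10-14 × Category C = 35-42 months.

35-42 months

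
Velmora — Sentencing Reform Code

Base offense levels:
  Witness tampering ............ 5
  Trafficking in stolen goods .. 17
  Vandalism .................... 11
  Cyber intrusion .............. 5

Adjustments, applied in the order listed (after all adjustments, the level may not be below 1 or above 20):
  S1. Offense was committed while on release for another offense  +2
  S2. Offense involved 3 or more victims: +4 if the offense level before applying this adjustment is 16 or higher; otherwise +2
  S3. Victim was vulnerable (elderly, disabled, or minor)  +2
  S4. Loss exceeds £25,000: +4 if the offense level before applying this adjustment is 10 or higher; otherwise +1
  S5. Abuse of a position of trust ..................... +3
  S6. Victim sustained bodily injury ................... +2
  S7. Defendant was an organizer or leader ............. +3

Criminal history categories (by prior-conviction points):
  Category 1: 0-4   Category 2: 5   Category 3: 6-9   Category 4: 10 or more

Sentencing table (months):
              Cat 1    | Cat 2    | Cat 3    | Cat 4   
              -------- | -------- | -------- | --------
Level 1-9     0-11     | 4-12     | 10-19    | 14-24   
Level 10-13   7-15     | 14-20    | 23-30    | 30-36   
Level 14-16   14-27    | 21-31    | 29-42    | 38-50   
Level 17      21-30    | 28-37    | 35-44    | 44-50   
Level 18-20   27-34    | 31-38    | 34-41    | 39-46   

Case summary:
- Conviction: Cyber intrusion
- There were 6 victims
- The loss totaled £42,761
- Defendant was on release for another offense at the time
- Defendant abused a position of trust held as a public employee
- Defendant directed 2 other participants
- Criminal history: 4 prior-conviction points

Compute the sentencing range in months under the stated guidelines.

14-27 months

Base offense level for cyber intrusion: 5.
S1 applies: 5 + 2 = 7.
S2 applies (level before this adjustment is 7 < 16, so +2): 7 + 2 = 9.
S3 does not apply.
S4 applies (level before this adjustment is 9 < 10, so +1): 9 + 1 = 10.
S5 applies: 10 + 3 = 13.
S6 does not apply.
S7 applies: 13 + 3 = 16.
Final offense level: 16.
Criminal history: 4 prior points → Category 1 (0-4).
Level 16 falls in the 14-16 band.
Grid: Level 14-16 × Category 1 = 14-27 months.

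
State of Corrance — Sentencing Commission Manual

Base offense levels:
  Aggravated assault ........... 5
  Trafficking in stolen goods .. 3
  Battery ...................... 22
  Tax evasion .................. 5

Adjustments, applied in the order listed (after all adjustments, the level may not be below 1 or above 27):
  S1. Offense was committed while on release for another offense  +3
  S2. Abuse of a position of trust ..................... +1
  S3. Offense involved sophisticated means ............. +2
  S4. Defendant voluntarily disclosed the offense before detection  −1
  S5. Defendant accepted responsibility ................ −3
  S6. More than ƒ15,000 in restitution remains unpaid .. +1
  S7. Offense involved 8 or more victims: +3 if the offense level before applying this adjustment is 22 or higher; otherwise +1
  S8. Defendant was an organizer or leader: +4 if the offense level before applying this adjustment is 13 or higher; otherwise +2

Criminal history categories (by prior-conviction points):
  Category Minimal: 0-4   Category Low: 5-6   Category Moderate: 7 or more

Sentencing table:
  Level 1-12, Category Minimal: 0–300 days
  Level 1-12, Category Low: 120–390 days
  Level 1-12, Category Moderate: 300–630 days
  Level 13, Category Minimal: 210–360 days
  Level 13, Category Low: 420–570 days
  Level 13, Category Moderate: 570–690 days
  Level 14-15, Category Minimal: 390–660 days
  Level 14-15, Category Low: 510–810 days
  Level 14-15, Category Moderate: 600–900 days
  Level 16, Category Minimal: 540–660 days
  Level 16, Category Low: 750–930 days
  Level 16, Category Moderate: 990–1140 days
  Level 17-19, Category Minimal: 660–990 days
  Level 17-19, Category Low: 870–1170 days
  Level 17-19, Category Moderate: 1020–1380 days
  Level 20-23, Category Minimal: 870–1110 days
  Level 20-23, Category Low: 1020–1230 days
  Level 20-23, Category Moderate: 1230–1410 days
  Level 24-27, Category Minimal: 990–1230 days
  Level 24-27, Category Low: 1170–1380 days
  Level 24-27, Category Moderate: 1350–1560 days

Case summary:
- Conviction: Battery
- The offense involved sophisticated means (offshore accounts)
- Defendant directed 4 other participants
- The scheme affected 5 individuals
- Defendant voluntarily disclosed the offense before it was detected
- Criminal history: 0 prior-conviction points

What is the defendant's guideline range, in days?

990-1230 days

Base offense level for battery: 22.
S1 does not apply.
S3 applies: 22 + 2 = 24.
S4 applies: 24 − 1 = 23.
S7 does not apply.
S8 applies (level before this adjustment is 23 ≥ 13, so +4): 23 + 4 = 27.
Final offense level: 27.
Criminal history: 0 prior points → Category Minimal (0-4).
Level 27 falls in the 24-27 band.
Grid: Level 24-27 × Category Minimal = 990-1230 days.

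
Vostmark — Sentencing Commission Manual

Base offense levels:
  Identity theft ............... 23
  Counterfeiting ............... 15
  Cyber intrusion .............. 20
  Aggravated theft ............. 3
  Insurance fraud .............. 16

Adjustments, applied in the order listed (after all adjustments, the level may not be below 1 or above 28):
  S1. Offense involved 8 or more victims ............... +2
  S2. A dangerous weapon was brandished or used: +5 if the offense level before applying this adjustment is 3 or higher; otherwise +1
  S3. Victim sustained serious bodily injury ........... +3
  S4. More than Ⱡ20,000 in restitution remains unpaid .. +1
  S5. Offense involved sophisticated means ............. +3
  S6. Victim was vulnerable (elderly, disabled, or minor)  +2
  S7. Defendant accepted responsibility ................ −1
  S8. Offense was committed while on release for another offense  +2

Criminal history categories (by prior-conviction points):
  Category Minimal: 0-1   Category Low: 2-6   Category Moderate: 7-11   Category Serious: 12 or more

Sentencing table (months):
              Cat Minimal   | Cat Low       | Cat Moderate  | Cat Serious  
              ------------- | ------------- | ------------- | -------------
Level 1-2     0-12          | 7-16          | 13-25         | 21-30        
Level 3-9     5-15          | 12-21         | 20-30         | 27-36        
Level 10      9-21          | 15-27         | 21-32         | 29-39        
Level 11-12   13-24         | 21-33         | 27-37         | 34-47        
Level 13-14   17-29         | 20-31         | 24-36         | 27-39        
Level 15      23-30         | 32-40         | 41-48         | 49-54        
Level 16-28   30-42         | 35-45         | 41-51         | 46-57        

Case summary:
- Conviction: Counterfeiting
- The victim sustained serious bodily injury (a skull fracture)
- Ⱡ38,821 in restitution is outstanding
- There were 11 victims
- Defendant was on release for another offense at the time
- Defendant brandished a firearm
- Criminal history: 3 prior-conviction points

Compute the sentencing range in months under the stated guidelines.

Base offense level for counterfeiting: 15.
S1 applies: 15 + 2 = 17.
S2 applies (level before this adjustment is 17 ≥ 3, so +5): 17 + 5 = 22.
S3 applies: 22 + 3 = 25.
S4 applies: 25 + 1 = 26.
S5 does not apply.
S7 does not apply.
S8 applies: 26 + 2 = 28.
Final offense level: 28.
Criminal history: 3 prior points → Category Low (2-6).
Level 28 falls in the 16-28 band.
Grid: Level 16-28 × Category Low = 35-45 months.

35-45 months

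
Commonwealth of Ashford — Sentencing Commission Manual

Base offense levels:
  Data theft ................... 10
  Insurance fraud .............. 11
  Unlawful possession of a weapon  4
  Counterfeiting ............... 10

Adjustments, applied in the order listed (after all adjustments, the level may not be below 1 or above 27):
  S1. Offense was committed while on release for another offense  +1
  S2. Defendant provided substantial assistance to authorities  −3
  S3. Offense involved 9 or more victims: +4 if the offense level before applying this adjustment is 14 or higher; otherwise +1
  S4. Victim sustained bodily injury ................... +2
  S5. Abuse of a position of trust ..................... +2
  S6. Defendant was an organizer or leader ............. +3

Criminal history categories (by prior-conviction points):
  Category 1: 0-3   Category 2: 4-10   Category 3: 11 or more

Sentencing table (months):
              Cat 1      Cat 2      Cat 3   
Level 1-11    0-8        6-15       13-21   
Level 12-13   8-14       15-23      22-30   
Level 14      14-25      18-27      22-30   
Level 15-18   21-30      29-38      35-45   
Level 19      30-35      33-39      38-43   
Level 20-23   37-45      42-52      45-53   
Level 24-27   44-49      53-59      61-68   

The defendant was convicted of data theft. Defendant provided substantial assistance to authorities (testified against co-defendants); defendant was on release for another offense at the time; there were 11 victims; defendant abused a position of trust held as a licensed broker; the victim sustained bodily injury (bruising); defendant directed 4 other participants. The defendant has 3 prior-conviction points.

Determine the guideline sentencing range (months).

21-30 months

Base offense level for data theft: 10.
S1 applies: 10 + 1 = 11.
S2 applies: 11 − 3 = 8.
S3 applies (level before this adjustment is 8 < 14, so +1): 8 + 1 = 9.
S4 applies: 9 + 2 = 11.
S5 applies: 11 + 2 = 13.
S6 applies: 13 + 3 = 16.
Final offense level: 16.
Criminal history: 3 prior points → Category 1 (0-3).
Level 16 falls in the 15-18 band.
Grid: Level 15-18 × Category 1 = 21-30 months.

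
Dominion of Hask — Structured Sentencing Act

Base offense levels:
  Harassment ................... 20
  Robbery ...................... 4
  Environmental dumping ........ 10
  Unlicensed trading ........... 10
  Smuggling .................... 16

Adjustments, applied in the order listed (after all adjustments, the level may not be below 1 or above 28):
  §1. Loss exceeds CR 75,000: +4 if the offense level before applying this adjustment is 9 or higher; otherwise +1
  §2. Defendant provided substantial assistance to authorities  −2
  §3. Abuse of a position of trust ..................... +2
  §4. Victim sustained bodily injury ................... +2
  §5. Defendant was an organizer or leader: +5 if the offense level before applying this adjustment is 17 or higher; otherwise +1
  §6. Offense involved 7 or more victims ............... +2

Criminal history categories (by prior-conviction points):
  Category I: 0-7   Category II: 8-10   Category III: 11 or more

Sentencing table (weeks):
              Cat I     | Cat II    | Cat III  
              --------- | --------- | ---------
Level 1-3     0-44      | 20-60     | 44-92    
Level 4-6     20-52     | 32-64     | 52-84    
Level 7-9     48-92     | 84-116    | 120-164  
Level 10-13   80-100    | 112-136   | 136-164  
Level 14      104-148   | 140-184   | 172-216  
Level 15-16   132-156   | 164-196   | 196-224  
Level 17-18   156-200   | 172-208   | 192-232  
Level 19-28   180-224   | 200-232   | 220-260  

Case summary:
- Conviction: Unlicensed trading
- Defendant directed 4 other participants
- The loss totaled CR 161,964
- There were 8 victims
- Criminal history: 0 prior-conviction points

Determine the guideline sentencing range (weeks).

156-200 weeks

Base offense level for unlicensed trading: 10.
§1 applies (level before this adjustment is 10 ≥ 9, so +4): 10 + 4 = 14.
§5 applies (level before this adjustment is 14 < 17, so +1): 14 + 1 = 15.
§6 applies: 15 + 2 = 17.
Final offense level: 17.
Criminal history: 0 prior points → Category I (0-7).
Level 17 falls in the 17-18 band.
Grid: Level 17-18 × Category I = 156-200 weeks.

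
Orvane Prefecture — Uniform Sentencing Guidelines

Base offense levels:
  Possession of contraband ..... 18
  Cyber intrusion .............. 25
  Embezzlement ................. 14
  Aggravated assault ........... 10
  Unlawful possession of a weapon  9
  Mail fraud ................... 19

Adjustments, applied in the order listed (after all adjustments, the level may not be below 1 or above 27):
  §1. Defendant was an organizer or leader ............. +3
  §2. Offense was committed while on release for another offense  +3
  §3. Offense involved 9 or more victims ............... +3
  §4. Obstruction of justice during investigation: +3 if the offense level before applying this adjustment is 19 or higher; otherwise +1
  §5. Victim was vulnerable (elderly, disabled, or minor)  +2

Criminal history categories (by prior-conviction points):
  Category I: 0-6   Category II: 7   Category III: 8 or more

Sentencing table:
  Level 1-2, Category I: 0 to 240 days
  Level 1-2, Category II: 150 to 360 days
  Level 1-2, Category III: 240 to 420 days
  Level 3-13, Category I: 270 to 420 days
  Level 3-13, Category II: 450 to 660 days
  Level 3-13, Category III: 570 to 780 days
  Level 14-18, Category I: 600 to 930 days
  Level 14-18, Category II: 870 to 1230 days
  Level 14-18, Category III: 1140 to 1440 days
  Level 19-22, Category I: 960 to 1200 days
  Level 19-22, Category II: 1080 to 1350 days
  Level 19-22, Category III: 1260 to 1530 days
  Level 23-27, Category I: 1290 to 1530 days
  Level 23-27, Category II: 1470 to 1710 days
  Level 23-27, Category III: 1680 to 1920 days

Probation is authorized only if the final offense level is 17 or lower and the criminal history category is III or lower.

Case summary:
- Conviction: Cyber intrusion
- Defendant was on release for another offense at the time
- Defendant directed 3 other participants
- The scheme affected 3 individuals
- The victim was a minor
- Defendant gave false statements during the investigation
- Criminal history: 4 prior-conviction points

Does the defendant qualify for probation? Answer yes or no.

Base offense level for cyber intrusion: 25.
§1 applies: 25 + 3 = 28.
§2 applies: 28 + 3 = 31.
§4 applies (level before this adjustment is 31 ≥ 19, so +3): 31 + 3 = 34.
§5 applies: 34 + 2 = 36.
Level 36 exceeds the maximum of 27; capped at 27.
Final offense level: 27.
Criminal history: 4 prior points → Category I (0-6).
Level 27 falls in the 23-27 band.
Grid: Level 23-27 × Category I = 1290-1530 days.
Probation check: level 27 > 17 and category I ≤ III → not eligible.

No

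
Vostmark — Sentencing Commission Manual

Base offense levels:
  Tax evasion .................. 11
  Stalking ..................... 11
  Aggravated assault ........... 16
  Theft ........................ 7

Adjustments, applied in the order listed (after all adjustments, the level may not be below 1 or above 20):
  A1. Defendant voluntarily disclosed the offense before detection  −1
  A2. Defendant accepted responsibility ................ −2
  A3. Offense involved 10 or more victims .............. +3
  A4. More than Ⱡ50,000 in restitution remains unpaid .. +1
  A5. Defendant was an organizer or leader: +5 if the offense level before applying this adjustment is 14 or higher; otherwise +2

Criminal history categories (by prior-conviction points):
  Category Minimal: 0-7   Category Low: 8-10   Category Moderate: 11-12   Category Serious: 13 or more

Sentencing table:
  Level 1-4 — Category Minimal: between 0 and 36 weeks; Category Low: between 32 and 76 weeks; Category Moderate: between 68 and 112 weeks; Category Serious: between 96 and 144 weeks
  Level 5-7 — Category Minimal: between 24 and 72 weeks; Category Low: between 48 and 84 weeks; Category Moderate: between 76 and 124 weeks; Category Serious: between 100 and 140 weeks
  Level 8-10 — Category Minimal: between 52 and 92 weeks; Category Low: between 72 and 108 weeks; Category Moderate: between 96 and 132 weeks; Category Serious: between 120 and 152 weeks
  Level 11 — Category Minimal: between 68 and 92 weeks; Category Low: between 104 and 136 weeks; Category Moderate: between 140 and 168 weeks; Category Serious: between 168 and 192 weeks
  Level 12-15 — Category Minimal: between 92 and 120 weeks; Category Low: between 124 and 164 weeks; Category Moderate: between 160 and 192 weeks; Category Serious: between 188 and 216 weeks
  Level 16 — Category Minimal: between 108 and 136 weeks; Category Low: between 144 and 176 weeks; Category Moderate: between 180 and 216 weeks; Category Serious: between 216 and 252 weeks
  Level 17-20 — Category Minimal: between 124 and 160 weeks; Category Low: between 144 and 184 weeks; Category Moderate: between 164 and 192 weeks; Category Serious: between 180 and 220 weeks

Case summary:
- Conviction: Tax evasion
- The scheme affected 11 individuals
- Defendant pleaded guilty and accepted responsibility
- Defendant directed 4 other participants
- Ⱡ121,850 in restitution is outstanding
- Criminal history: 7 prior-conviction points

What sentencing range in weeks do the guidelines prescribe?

92-120 weeks

Base offense level for tax evasion: 11.
A1 does not apply.
A2 applies: 11 − 2 = 9.
A3 applies: 9 + 3 = 12.
A4 applies: 12 + 1 = 13.
A5 applies (level before this adjustment is 13 < 14, so +2): 13 + 2 = 15.
Final offense level: 15.
Criminal history: 7 prior points → Category Minimal (0-7).
Level 15 falls in the 12-15 band.
Grid: Level 12-15 × Category Minimal = 92-120 weeks.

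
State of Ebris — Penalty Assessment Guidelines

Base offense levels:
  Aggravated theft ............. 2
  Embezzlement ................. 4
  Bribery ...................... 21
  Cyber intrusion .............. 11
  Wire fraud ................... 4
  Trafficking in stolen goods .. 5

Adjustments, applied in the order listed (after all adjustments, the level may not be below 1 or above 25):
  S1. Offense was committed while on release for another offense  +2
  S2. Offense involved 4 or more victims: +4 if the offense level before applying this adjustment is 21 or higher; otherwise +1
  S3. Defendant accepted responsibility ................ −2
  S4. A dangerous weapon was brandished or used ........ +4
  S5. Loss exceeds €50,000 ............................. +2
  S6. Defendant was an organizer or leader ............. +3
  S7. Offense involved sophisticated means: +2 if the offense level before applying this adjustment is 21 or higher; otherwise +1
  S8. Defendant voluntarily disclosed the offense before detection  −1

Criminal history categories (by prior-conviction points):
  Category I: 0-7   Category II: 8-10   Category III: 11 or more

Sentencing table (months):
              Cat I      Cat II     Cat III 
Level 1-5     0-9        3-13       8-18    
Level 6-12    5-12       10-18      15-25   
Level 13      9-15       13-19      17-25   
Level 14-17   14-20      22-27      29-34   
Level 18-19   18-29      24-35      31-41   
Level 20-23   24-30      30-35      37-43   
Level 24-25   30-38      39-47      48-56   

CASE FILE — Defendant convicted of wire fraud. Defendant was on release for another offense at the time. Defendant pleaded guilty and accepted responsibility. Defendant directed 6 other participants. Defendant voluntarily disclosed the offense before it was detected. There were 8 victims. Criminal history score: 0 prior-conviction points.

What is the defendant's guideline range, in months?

Base offense level for wire fraud: 4.
S1 applies: 4 + 2 = 6.
S2 applies (level before this adjustment is 6 < 21, so +1): 6 + 1 = 7.
S3 applies: 7 − 2 = 5.
S6 applies: 5 + 3 = 8.
S8 applies: 8 − 1 = 7.
Final offense level: 7.
Criminal history: 0 prior points → Category I (0-7).
Level 7 falls in the 6-12 band.
Grid: Level 6-12 × Category I = 5-12 months.

5-12 months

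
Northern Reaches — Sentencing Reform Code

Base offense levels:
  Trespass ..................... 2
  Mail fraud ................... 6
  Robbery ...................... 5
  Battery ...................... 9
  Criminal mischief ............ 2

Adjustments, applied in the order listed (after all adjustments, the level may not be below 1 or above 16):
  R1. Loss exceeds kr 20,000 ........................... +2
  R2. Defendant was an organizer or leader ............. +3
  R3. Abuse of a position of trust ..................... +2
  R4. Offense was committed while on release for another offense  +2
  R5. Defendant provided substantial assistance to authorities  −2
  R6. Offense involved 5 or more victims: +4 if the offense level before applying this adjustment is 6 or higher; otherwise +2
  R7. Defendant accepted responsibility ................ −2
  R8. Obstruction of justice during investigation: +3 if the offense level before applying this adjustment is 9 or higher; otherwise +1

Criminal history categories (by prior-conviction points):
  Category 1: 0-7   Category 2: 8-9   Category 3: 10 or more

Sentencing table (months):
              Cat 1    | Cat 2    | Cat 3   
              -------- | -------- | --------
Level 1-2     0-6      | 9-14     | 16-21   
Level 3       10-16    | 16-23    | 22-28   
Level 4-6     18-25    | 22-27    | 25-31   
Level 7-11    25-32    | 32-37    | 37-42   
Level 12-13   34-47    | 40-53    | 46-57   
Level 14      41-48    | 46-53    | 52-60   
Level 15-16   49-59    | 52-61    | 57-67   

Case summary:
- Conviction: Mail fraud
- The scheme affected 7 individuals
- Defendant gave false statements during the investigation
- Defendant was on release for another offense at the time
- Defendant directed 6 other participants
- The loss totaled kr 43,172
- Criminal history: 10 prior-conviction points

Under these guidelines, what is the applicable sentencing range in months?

Base offense level for mail fraud: 6.
R1 applies: 6 + 2 = 8.
R2 applies: 8 + 3 = 11.
R4 applies: 11 + 2 = 13.
R6 applies (level before this adjustment is 13 ≥ 6, so +4): 13 + 4 = 17.
R8 applies (level before this adjustment is 17 ≥ 9, so +3): 17 + 3 = 20.
Level 20 exceeds the maximum of 16; capped at 16.
Final offense level: 16.
Criminal history: 10 prior points → Category 3 (10+).
Level 16 falls in the 15-16 band.
Grid: Level 15-16 × Category 3 = 57-67 months.

57-67 months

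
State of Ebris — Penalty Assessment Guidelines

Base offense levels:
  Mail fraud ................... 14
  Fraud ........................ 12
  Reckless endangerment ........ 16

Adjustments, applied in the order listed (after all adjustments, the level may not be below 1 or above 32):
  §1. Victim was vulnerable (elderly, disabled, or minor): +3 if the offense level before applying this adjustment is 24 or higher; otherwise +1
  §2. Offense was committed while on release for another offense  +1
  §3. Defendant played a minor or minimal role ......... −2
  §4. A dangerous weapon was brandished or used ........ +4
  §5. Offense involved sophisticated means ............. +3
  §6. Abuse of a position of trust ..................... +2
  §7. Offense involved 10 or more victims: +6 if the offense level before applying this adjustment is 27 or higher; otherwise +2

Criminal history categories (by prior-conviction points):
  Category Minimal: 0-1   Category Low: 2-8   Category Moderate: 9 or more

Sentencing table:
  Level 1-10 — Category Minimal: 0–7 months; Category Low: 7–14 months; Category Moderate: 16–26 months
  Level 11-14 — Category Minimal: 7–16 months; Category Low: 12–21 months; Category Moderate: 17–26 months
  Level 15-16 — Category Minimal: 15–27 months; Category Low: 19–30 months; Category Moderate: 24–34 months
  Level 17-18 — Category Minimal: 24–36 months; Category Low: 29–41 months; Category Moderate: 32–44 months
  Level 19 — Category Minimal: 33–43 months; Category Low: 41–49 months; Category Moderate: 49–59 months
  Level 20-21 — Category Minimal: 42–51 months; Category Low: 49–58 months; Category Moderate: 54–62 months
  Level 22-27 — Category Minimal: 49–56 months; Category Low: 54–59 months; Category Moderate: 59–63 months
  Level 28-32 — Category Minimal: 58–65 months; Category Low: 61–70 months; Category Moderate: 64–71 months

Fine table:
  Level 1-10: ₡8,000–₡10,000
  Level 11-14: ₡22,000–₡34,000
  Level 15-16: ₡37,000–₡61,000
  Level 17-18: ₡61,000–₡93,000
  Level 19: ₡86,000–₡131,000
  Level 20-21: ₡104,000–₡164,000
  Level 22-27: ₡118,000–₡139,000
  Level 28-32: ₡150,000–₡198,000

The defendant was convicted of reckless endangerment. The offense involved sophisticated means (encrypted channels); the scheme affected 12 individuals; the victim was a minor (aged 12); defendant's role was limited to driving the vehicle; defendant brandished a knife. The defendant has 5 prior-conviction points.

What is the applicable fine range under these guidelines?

Base offense level for reckless endangerment: 16.
§1 applies (level before this adjustment is 16 < 24, so +1): 16 + 1 = 17.
§3 applies: 17 − 2 = 15.
§4 applies: 15 + 4 = 19.
§5 applies: 19 + 3 = 22.
§6 does not apply.
§7 applies (level before this adjustment is 22 < 27, so +2): 22 + 2 = 24.
Final offense level: 24.
Level 24 falls in the 22-27 band.
Fine table: Level 22-27 → ₡118,000–₡139,000.

₡118,000–₡139,000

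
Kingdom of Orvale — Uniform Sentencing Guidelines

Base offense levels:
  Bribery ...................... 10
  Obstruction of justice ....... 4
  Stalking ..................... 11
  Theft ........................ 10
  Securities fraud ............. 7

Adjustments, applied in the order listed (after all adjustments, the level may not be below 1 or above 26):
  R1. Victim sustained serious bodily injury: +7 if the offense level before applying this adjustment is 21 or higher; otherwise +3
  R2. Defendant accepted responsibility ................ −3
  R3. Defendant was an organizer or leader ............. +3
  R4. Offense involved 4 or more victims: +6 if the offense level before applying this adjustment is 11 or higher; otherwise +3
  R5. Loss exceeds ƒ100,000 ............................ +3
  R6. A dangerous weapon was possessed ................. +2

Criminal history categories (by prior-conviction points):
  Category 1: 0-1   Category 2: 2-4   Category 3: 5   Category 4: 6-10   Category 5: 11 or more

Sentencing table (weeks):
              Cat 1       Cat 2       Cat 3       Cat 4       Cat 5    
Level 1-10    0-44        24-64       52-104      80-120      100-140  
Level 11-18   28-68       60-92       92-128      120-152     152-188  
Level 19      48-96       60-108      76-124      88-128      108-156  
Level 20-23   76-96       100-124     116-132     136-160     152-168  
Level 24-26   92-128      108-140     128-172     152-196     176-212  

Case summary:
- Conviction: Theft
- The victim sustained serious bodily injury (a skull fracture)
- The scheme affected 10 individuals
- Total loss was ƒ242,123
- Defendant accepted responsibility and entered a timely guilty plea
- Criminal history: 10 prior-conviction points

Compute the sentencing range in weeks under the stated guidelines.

120-152 weeks

Base offense level for theft: 10.
R1 applies (level before this adjustment is 10 < 21, so +3): 10 + 3 = 13.
R2 applies: 13 − 3 = 10.
R3 does not apply.
R4 applies (level before this adjustment is 10 < 11, so +3): 10 + 3 = 13.
R5 applies: 13 + 3 = 16.
R6 does not apply.
Final offense level: 16.
Criminal history: 10 prior points → Category 4 (6-10).
Level 16 falls in the 11-18 band.
Grid: Level 11-18 × Category 4 = 120-152 weeks.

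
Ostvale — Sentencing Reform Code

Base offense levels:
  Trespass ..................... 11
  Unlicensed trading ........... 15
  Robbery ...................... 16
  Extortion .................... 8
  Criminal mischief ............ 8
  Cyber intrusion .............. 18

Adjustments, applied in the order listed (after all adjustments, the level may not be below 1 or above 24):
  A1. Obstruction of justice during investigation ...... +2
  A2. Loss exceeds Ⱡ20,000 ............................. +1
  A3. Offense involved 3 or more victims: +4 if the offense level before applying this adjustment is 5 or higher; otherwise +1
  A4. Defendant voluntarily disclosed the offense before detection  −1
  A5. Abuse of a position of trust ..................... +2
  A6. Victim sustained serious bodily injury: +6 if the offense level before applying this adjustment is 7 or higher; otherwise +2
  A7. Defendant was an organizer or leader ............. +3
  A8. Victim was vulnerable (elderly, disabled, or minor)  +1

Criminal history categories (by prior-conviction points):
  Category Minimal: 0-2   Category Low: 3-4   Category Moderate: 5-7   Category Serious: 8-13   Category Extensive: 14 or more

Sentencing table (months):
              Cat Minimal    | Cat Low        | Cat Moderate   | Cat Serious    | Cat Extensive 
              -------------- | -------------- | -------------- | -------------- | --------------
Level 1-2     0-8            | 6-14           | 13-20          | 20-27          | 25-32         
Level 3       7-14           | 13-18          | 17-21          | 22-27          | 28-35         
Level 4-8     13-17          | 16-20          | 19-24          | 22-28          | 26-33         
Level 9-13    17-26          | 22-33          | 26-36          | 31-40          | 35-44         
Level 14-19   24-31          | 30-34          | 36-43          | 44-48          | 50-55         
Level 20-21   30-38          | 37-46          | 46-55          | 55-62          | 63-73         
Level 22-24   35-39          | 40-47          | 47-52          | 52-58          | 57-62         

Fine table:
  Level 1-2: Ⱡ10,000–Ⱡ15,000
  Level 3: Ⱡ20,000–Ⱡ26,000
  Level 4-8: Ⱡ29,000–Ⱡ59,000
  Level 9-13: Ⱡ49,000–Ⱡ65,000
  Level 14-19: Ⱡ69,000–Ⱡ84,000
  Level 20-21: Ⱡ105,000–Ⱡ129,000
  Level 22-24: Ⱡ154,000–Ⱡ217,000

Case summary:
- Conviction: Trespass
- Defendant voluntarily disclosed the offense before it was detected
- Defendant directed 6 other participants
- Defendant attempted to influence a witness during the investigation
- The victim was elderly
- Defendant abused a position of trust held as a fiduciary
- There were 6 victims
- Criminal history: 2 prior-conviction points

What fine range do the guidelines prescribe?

Ⱡ154,000–Ⱡ217,000

Base offense level for trespass: 11.
A1 applies: 11 + 2 = 13.
A3 applies (level before this adjustment is 13 ≥ 5, so +4): 13 + 4 = 17.
A4 applies: 17 − 1 = 16.
A5 applies: 16 + 2 = 18.
A6 does not apply.
A7 applies: 18 + 3 = 21.
A8 applies: 21 + 1 = 22.
Final offense level: 22.
Level 22 falls in the 22-24 band.
Fine table: Level 22-24 → Ⱡ154,000–Ⱡ217,000.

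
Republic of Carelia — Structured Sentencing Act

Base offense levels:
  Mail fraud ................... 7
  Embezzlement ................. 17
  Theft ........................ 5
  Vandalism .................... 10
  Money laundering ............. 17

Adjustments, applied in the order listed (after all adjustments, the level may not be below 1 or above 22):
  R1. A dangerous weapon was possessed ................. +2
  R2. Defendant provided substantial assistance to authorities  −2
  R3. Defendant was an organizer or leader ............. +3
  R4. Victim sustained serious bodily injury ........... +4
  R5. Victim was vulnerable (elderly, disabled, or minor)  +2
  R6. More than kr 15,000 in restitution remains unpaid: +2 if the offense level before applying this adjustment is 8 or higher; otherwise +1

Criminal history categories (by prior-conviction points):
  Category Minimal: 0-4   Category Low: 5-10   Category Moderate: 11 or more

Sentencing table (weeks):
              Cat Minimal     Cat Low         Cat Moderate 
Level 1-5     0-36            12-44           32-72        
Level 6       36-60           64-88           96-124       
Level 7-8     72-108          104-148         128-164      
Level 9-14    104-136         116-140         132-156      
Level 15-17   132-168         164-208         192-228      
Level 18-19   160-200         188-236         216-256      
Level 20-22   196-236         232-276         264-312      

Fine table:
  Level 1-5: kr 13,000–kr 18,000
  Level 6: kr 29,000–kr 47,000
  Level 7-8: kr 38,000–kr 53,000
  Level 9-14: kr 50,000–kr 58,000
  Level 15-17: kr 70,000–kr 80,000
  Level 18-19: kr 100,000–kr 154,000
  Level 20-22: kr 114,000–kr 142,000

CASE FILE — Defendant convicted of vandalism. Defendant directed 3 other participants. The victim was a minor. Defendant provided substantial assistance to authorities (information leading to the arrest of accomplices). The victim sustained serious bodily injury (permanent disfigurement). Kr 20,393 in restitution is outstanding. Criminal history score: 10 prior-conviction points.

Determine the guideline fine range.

kr 100,000–kr 154,000

Base offense level for vandalism: 10.
R2 applies: 10 − 2 = 8.
R3 applies: 8 + 3 = 11.
R4 applies: 11 + 4 = 15.
R5 applies: 15 + 2 = 17.
R6 applies (level before this adjustment is 17 ≥ 8, so +2): 17 + 2 = 19.
Final offense level: 19.
Level 19 falls in the 18-19 band.
Fine table: Level 18-19 → kr 100,000–kr 154,000.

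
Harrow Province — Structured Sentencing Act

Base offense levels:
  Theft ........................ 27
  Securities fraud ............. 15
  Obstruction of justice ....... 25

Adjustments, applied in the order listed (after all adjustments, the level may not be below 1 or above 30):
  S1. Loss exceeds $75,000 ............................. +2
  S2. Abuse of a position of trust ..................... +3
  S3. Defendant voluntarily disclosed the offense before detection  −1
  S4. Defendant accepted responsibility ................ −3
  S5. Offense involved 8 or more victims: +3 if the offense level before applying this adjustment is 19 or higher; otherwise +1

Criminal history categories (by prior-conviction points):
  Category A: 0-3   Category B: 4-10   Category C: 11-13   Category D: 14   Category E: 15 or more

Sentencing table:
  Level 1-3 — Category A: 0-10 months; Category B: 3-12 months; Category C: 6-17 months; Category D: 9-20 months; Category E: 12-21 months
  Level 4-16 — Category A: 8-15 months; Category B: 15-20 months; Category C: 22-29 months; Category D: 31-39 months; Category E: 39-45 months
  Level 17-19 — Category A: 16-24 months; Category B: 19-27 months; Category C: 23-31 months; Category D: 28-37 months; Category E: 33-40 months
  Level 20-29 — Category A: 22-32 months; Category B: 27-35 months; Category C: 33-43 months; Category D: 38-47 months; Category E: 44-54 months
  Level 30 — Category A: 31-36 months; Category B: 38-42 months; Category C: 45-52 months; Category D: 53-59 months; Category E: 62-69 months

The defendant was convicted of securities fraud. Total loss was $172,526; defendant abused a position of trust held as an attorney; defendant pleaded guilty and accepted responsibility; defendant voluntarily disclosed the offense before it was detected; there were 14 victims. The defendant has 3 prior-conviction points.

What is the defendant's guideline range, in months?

Base offense level for securities fraud: 15.
S1 applies: 15 + 2 = 17.
S2 applies: 17 + 3 = 20.
S3 applies: 20 − 1 = 19.
S4 applies: 19 − 3 = 16.
S5 applies (level before this adjustment is 16 < 19, so +1): 16 + 1 = 17.
Final offense level: 17.
Criminal history: 3 prior points → Category A (0-3).
Level 17 falls in the 17-19 band.
Grid: Level 17-19 × Category A = 16-24 months.

16-24 months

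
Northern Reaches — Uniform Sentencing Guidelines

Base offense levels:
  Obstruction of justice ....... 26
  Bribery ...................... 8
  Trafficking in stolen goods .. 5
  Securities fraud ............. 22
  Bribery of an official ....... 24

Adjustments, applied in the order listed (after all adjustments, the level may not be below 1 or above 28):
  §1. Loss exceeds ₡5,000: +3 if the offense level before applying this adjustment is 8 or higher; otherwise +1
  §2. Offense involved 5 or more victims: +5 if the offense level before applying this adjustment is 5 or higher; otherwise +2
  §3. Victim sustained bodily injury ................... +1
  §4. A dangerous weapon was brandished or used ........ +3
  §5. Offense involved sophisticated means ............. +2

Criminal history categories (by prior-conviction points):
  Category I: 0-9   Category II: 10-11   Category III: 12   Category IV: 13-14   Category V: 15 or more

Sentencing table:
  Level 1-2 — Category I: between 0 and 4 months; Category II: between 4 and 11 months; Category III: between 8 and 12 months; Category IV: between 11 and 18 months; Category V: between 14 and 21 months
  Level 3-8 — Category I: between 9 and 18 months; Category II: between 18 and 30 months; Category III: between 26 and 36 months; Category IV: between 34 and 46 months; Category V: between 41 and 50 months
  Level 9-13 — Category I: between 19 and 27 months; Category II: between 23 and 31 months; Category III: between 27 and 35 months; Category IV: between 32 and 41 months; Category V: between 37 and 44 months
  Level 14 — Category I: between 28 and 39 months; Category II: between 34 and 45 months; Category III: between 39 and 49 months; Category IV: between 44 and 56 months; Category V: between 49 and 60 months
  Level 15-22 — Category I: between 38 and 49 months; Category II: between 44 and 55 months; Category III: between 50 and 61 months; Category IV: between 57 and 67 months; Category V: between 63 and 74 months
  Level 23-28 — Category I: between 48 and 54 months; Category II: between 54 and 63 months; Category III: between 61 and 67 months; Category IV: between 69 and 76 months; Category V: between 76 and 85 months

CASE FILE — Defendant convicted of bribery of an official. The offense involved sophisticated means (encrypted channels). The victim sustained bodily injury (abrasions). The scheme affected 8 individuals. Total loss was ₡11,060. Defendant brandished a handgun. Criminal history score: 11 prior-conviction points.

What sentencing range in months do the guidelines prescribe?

Base offense level for bribery of an official: 24.
§1 applies (level before this adjustment is 24 ≥ 8, so +3): 24 + 3 = 27.
§2 applies (level before this adjustment is 27 ≥ 5, so +5): 27 + 5 = 32.
§3 applies: 32 + 1 = 33.
§4 applies: 33 + 3 = 36.
§5 applies: 36 + 2 = 38.
Level 38 exceeds the maximum of 28; capped at 28.
Final offense level: 28.
Criminal history: 11 prior points → Category II (10-11).
Level 28 falls in the 23-28 band.
Grid: Level 23-28 × Category II = 54-63 months.

54-63 months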